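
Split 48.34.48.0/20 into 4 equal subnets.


New prefix = 20 + 2 = 22
Each subnet has 1024 addresses
  48.34.48.0/22
  48.34.52.0/22
  48.34.56.0/22
  48.34.60.0/22
Subnets: 48.34.48.0/22, 48.34.52.0/22, 48.34.56.0/22, 48.34.60.0/22


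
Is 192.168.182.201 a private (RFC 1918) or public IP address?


RFC 1918 private ranges:
  10.0.0.0/8 (10.0.0.0 - 10.255.255.255)
  172.16.0.0/12 (172.16.0.0 - 172.31.255.255)
  192.168.0.0/16 (192.168.0.0 - 192.168.255.255)
Private (in 192.168.0.0/16)


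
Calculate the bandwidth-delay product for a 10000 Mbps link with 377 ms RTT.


BDP = bandwidth * RTT
= 10000 Mbps * 377 ms
= 10000 * 1e6 * 377 / 1000 bits
= 3770000000 bits
= 471250000 bytes
= 460205.0781 KB
BDP = 3770000000 bits (471250000 bytes)


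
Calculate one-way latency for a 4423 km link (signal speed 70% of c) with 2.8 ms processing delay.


Speed = 0.7 * 3e5 km/s = 210000 km/s
Propagation delay = 4423 / 210000 = 0.0211 s = 21.0619 ms
Processing delay = 2.8 ms
Total one-way latency = 23.8619 ms


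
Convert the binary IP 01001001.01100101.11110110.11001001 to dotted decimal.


01001001 = 73
01100101 = 101
11110110 = 246
11001001 = 201
IP: 73.101.246.201


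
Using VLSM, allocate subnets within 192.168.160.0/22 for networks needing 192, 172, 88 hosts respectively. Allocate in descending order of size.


192 hosts -> /24 (254 usable): 192.168.160.0/24
172 hosts -> /24 (254 usable): 192.168.161.0/24
88 hosts -> /25 (126 usable): 192.168.162.0/25
Allocation: 192.168.160.0/24 (192 hosts, 254 usable); 192.168.161.0/24 (172 hosts, 254 usable); 192.168.162.0/25 (88 hosts, 126 usable)


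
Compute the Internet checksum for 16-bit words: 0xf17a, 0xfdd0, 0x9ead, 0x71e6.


Sum all words (with carry folding):
+ 0xf17a = 0xf17a
+ 0xfdd0 = 0xef4b
+ 0x9ead = 0x8df9
+ 0x71e6 = 0xffdf
One's complement: ~0xffdf
Checksum = 0x0020


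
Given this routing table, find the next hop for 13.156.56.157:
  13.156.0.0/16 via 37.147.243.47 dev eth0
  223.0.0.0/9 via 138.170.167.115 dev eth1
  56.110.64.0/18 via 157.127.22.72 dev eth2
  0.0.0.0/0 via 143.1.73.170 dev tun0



Longest prefix match for 13.156.56.157:
  /16 13.156.0.0: MATCH
  /9 223.0.0.0: no
  /18 56.110.64.0: no
  /0 0.0.0.0: MATCH
Selected: next-hop 37.147.243.47 via eth0 (matched /16)


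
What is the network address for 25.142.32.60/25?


IP:   00011001.10001110.00100000.00111100
Mask: 11111111.11111111.11111111.10000000
AND operation:
Net:  00011001.10001110.00100000.00000000
Network: 25.142.32.0/25


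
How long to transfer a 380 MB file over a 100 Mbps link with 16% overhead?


Effective throughput = 100 * (1 - 16/100) = 84 Mbps
File size in Mb = 380 * 8 = 3040 Mb
Time = 3040 / 84
Time = 36.1905 seconds


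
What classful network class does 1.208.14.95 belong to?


First octet: 1
Binary: 00000001
0xxxxxxx -> Class A (1-126)
Class A, default mask 255.0.0.0 (/8)


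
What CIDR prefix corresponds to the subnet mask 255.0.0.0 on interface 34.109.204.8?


Binary: 11111111.00000000.00000000.00000000
Count leading 1s
Prefix: /8


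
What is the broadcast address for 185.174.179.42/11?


Network: 185.160.0.0/11
Host bits = 21
Set all host bits to 1:
Broadcast: 185.191.255.255


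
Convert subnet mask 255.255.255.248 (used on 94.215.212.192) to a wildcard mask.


Subnet mask: 255.255.255.248
Wildcard = 255.255.255.255 - subnet mask
255 - 255 = 0
255 - 255 = 0
255 - 255 = 0
255 - 248 = 7
Wildcard: 0.0.0.7


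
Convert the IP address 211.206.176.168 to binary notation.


211 = 11010011
206 = 11001110
176 = 10110000
168 = 10101000
Binary: 11010011.11001110.10110000.10101000


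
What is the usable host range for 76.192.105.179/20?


Network: 76.192.96.0
Broadcast: 76.192.111.255
First usable = network + 1
Last usable = broadcast - 1
Range: 76.192.96.1 to 76.192.111.254


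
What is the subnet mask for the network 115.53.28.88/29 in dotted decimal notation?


/29 means 29 network bits, 3 host bits
Binary: 11111111111111111111111111111000
Mask: 255.255.255.248


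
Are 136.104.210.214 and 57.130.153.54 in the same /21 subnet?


Mask: 255.255.248.0
136.104.210.214 AND mask = 136.104.208.0
57.130.153.54 AND mask = 57.130.152.0
No, different subnets (136.104.208.0 vs 57.130.152.0)


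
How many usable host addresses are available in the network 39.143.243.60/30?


Host bits = 32 - 30 = 2
Total addresses = 2^2 = 4
Usable = total - 2 (network and broadcast)
Usable hosts: 2


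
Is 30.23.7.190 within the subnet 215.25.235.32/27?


Subnet network: 215.25.235.32
Test IP AND mask: 30.23.7.160
No, 30.23.7.190 is not in 215.25.235.32/27


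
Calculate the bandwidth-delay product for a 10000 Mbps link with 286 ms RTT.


BDP = bandwidth * RTT
= 10000 Mbps * 286 ms
= 10000 * 1e6 * 286 / 1000 bits
= 2860000000 bits
= 357500000 bytes
= 349121.0938 KB
BDP = 2860000000 bits (357500000 bytes)


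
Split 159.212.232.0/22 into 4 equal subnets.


New prefix = 22 + 2 = 24
Each subnet has 256 addresses
  159.212.232.0/24
  159.212.233.0/24
  159.212.234.0/24
  159.212.235.0/24
Subnets: 159.212.232.0/24, 159.212.233.0/24, 159.212.234.0/24, 159.212.235.0/24


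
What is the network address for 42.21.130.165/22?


IP:   00101010.00010101.10000010.10100101
Mask: 11111111.11111111.11111100.00000000
AND operation:
Net:  00101010.00010101.10000000.00000000
Network: 42.21.128.0/22


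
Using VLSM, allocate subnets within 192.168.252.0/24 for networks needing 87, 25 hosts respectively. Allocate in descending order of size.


87 hosts -> /25 (126 usable): 192.168.252.0/25
25 hosts -> /27 (30 usable): 192.168.252.128/27
Allocation: 192.168.252.0/25 (87 hosts, 126 usable); 192.168.252.128/27 (25 hosts, 30 usable)


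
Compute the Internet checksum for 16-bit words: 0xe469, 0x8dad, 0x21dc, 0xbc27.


Sum all words (with carry folding):
+ 0xe469 = 0xe469
+ 0x8dad = 0x7217
+ 0x21dc = 0x93f3
+ 0xbc27 = 0x501b
One's complement: ~0x501b
Checksum = 0xafe4


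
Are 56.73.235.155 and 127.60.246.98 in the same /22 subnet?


Mask: 255.255.252.0
56.73.235.155 AND mask = 56.73.232.0
127.60.246.98 AND mask = 127.60.244.0
No, different subnets (56.73.232.0 vs 127.60.244.0)


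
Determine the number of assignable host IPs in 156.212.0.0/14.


Host bits = 32 - 14 = 18
Total addresses = 2^18 = 262144
Usable = total - 2 (network and broadcast)
Usable hosts: 262142


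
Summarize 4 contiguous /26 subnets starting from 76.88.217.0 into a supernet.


Original prefix: /26
Number of subnets: 4 = 2^2
New prefix = 26 - 2 = 24
Supernet: 76.88.217.0/24


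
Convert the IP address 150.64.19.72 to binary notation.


150 = 10010110
64 = 01000000
19 = 00010011
72 = 01001000
Binary: 10010110.01000000.00010011.01001000


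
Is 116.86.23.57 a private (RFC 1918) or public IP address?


RFC 1918 private ranges:
  10.0.0.0/8 (10.0.0.0 - 10.255.255.255)
  172.16.0.0/12 (172.16.0.0 - 172.31.255.255)
  192.168.0.0/16 (192.168.0.0 - 192.168.255.255)
Public (not in any RFC 1918 range)


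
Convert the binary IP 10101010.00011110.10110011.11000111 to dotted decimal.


10101010 = 170
00011110 = 30
10110011 = 179
11000111 = 199
IP: 170.30.179.199


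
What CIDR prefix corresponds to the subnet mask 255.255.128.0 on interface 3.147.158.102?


Binary: 11111111.11111111.10000000.00000000
Count leading 1s
Prefix: /17


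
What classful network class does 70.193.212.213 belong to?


First octet: 70
Binary: 01000110
0xxxxxxx -> Class A (1-126)
Class A, default mask 255.0.0.0 (/8)


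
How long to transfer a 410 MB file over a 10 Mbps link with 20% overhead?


Effective throughput = 10 * (1 - 20/100) = 8 Mbps
File size in Mb = 410 * 8 = 3280 Mb
Time = 3280 / 8
Time = 410 seconds


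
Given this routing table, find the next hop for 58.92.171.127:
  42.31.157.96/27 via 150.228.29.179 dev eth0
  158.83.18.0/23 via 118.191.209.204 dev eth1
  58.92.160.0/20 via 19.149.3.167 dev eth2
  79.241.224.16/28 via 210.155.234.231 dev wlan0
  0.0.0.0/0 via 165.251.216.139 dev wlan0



Longest prefix match for 58.92.171.127:
  /27 42.31.157.96: no
  /23 158.83.18.0: no
  /20 58.92.160.0: MATCH
  /28 79.241.224.16: no
  /0 0.0.0.0: MATCH
Selected: next-hop 19.149.3.167 via eth2 (matched /20)


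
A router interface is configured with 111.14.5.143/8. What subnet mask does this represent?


/8 means 8 network bits, 24 host bits
Binary: 11111111000000000000000000000000
Mask: 255.0.0.0


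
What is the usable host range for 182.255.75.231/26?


Network: 182.255.75.192
Broadcast: 182.255.75.255
First usable = network + 1
Last usable = broadcast - 1
Range: 182.255.75.193 to 182.255.75.254


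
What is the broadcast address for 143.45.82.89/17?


Network: 143.45.0.0/17
Host bits = 15
Set all host bits to 1:
Broadcast: 143.45.127.255


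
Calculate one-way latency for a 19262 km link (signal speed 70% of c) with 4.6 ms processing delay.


Speed = 0.7 * 3e5 km/s = 210000 km/s
Propagation delay = 19262 / 210000 = 0.0917 s = 91.7238 ms
Processing delay = 4.6 ms
Total one-way latency = 96.3238 ms


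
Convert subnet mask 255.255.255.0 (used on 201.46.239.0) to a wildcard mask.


Subnet mask: 255.255.255.0
Wildcard = 255.255.255.255 - subnet mask
255 - 255 = 0
255 - 255 = 0
255 - 255 = 0
255 - 0 = 255
Wildcard: 0.0.0.255


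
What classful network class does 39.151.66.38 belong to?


First octet: 39
Binary: 00100111
0xxxxxxx -> Class A (1-126)
Class A, default mask 255.0.0.0 (/8)


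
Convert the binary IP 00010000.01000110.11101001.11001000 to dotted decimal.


00010000 = 16
01000110 = 70
11101001 = 233
11001000 = 200
IP: 16.70.233.200


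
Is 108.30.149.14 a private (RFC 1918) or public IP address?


RFC 1918 private ranges:
  10.0.0.0/8 (10.0.0.0 - 10.255.255.255)
  172.16.0.0/12 (172.16.0.0 - 172.31.255.255)
  192.168.0.0/16 (192.168.0.0 - 192.168.255.255)
Public (not in any RFC 1918 range)


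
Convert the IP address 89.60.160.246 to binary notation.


89 = 01011001
60 = 00111100
160 = 10100000
246 = 11110110
Binary: 01011001.00111100.10100000.11110110


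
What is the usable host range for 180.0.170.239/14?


Network: 180.0.0.0
Broadcast: 180.3.255.255
First usable = network + 1
Last usable = broadcast - 1
Range: 180.0.0.1 to 180.3.255.254


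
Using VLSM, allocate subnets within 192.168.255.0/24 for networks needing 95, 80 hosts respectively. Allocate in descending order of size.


95 hosts -> /25 (126 usable): 192.168.255.0/25
80 hosts -> /25 (126 usable): 192.168.255.128/25
Allocation: 192.168.255.0/25 (95 hosts, 126 usable); 192.168.255.128/25 (80 hosts, 126 usable)


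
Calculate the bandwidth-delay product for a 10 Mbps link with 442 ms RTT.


BDP = bandwidth * RTT
= 10 Mbps * 442 ms
= 10 * 1e6 * 442 / 1000 bits
= 4420000 bits
= 552500 bytes
= 539.5508 KB
BDP = 4420000 bits (552500 bytes)


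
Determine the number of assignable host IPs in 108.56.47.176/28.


Host bits = 32 - 28 = 4
Total addresses = 2^4 = 16
Usable = total - 2 (network and broadcast)
Usable hosts: 14


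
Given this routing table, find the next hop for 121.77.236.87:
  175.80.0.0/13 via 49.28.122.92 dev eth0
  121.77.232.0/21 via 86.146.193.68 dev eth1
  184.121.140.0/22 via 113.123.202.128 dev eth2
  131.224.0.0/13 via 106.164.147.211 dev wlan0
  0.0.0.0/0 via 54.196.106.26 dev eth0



Longest prefix match for 121.77.236.87:
  /13 175.80.0.0: no
  /21 121.77.232.0: MATCH
  /22 184.121.140.0: no
  /13 131.224.0.0: no
  /0 0.0.0.0: MATCH
Selected: next-hop 86.146.193.68 via eth1 (matched /21)


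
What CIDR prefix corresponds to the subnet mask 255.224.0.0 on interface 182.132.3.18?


Binary: 11111111.11100000.00000000.00000000
Count leading 1s
Prefix: /11


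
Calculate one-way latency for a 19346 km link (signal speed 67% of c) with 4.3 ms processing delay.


Speed = 0.67 * 3e5 km/s = 201000 km/s
Propagation delay = 19346 / 201000 = 0.0962 s = 96.2488 ms
Processing delay = 4.3 ms
Total one-way latency = 100.5488 ms


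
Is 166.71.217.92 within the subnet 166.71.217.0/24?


Subnet network: 166.71.217.0
Test IP AND mask: 166.71.217.0
Yes, 166.71.217.92 is in 166.71.217.0/24


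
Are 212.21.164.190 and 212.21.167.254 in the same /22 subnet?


Mask: 255.255.252.0
212.21.164.190 AND mask = 212.21.164.0
212.21.167.254 AND mask = 212.21.164.0
Yes, same subnet (212.21.164.0)


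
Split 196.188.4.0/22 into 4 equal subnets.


New prefix = 22 + 2 = 24
Each subnet has 256 addresses
  196.188.4.0/24
  196.188.5.0/24
  196.188.6.0/24
  196.188.7.0/24
Subnets: 196.188.4.0/24, 196.188.5.0/24, 196.188.6.0/24, 196.188.7.0/24


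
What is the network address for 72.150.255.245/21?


IP:   01001000.10010110.11111111.11110101
Mask: 11111111.11111111.11111000.00000000
AND operation:
Net:  01001000.10010110.11111000.00000000
Network: 72.150.248.0/21


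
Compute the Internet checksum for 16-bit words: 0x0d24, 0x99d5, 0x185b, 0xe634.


Sum all words (with carry folding):
+ 0x0d24 = 0x0d24
+ 0x99d5 = 0xa6f9
+ 0x185b = 0xbf54
+ 0xe634 = 0xa589
One's complement: ~0xa589
Checksum = 0x5a76


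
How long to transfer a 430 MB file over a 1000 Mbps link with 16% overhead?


Effective throughput = 1000 * (1 - 16/100) = 840 Mbps
File size in Mb = 430 * 8 = 3440 Mb
Time = 3440 / 840
Time = 4.0952 seconds


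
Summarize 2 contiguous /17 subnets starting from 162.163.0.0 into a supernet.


Original prefix: /17
Number of subnets: 2 = 2^1
New prefix = 17 - 1 = 16
Supernet: 162.163.0.0/16


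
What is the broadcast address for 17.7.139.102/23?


Network: 17.7.138.0/23
Host bits = 9
Set all host bits to 1:
Broadcast: 17.7.139.255


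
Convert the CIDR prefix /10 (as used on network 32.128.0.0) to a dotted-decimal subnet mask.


/10 means 10 network bits, 22 host bits
Binary: 11111111110000000000000000000000
Mask: 255.192.0.0


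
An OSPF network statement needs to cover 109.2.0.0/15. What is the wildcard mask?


Subnet mask: 255.254.0.0
Wildcard = 255.255.255.255 - subnet mask
255 - 255 = 0
255 - 254 = 1
255 - 0 = 255
255 - 0 = 255
Wildcard: 0.1.255.255


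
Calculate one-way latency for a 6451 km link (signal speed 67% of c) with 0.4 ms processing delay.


Speed = 0.67 * 3e5 km/s = 201000 km/s
Propagation delay = 6451 / 201000 = 0.0321 s = 32.0945 ms
Processing delay = 0.4 ms
Total one-way latency = 32.4945 ms


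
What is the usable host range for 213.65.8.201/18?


Network: 213.65.0.0
Broadcast: 213.65.63.255
First usable = network + 1
Last usable = broadcast - 1
Range: 213.65.0.1 to 213.65.63.254


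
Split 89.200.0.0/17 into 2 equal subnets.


New prefix = 17 + 1 = 18
Each subnet has 16384 addresses
  89.200.0.0/18
  89.200.64.0/18
Subnets: 89.200.0.0/18, 89.200.64.0/18


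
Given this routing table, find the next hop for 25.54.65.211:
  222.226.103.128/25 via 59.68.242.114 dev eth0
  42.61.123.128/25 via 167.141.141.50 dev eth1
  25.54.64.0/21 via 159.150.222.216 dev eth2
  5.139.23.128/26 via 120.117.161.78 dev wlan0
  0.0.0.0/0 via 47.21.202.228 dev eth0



Longest prefix match for 25.54.65.211:
  /25 222.226.103.128: no
  /25 42.61.123.128: no
  /21 25.54.64.0: MATCH
  /26 5.139.23.128: no
  /0 0.0.0.0: MATCH
Selected: next-hop 159.150.222.216 via eth2 (matched /21)


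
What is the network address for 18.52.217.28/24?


IP:   00010010.00110100.11011001.00011100
Mask: 11111111.11111111.11111111.00000000
AND operation:
Net:  00010010.00110100.11011001.00000000
Network: 18.52.217.0/24


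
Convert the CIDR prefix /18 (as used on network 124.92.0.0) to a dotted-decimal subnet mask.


/18 means 18 network bits, 14 host bits
Binary: 11111111111111111100000000000000
Mask: 255.255.192.0


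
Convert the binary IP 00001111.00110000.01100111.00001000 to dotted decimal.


00001111 = 15
00110000 = 48
01100111 = 103
00001000 = 8
IP: 15.48.103.8


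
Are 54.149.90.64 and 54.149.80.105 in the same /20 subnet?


Mask: 255.255.240.0
54.149.90.64 AND mask = 54.149.80.0
54.149.80.105 AND mask = 54.149.80.0
Yes, same subnet (54.149.80.0)


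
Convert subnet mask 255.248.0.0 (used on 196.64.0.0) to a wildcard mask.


Subnet mask: 255.248.0.0
Wildcard = 255.255.255.255 - subnet mask
255 - 255 = 0
255 - 248 = 7
255 - 0 = 255
255 - 0 = 255
Wildcard: 0.7.255.255


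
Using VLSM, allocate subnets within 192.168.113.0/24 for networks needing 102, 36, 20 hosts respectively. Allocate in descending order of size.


102 hosts -> /25 (126 usable): 192.168.113.0/25
36 hosts -> /26 (62 usable): 192.168.113.128/26
20 hosts -> /27 (30 usable): 192.168.113.192/27
Allocation: 192.168.113.0/25 (102 hosts, 126 usable); 192.168.113.128/26 (36 hosts, 62 usable); 192.168.113.192/27 (20 hosts, 30 usable)


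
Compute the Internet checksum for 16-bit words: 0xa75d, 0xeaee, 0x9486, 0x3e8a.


Sum all words (with carry folding):
+ 0xa75d = 0xa75d
+ 0xeaee = 0x924c
+ 0x9486 = 0x26d3
+ 0x3e8a = 0x655d
One's complement: ~0x655d
Checksum = 0x9aa2


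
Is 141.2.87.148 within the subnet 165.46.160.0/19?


Subnet network: 165.46.160.0
Test IP AND mask: 141.2.64.0
No, 141.2.87.148 is not in 165.46.160.0/19


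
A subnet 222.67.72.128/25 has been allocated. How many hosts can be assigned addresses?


Host bits = 32 - 25 = 7
Total addresses = 2^7 = 128
Usable = total - 2 (network and broadcast)
Usable hosts: 126


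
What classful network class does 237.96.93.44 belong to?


First octet: 237
Binary: 11101101
1110xxxx -> Class D (224-239)
Class D (multicast), default mask N/A


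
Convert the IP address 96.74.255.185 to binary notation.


96 = 01100000
74 = 01001010
255 = 11111111
185 = 10111001
Binary: 01100000.01001010.11111111.10111001


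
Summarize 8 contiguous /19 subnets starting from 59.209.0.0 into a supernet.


Original prefix: /19
Number of subnets: 8 = 2^3
New prefix = 19 - 3 = 16
Supernet: 59.209.0.0/16


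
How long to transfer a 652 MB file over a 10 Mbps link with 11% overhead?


Effective throughput = 10 * (1 - 11/100) = 8.9 Mbps
File size in Mb = 652 * 8 = 5216 Mb
Time = 5216 / 8.9
Time = 586.0674 seconds


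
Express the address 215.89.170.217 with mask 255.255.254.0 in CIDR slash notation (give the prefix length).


Binary: 11111111.11111111.11111110.00000000
Count leading 1s
Prefix: /23


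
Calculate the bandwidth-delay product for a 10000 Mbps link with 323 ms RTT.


BDP = bandwidth * RTT
= 10000 Mbps * 323 ms
= 10000 * 1e6 * 323 / 1000 bits
= 3230000000 bits
= 403750000 bytes
= 394287.1094 KB
BDP = 3230000000 bits (403750000 bytes)


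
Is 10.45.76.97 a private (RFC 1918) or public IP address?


RFC 1918 private ranges:
  10.0.0.0/8 (10.0.0.0 - 10.255.255.255)
  172.16.0.0/12 (172.16.0.0 - 172.31.255.255)
  192.168.0.0/16 (192.168.0.0 - 192.168.255.255)
Private (in 10.0.0.0/8)


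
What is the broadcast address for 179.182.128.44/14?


Network: 179.180.0.0/14
Host bits = 18
Set all host bits to 1:
Broadcast: 179.183.255.255


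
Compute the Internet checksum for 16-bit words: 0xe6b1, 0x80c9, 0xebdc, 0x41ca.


Sum all words (with carry folding):
+ 0xe6b1 = 0xe6b1
+ 0x80c9 = 0x677b
+ 0xebdc = 0x5358
+ 0x41ca = 0x9522
One's complement: ~0x9522
Checksum = 0x6add


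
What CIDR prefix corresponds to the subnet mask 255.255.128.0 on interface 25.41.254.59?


Binary: 11111111.11111111.10000000.00000000
Count leading 1s
Prefix: /17


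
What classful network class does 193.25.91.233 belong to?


First octet: 193
Binary: 11000001
110xxxxx -> Class C (192-223)
Class C, default mask 255.255.255.0 (/24)


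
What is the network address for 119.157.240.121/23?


IP:   01110111.10011101.11110000.01111001
Mask: 11111111.11111111.11111110.00000000
AND operation:
Net:  01110111.10011101.11110000.00000000
Network: 119.157.240.0/23


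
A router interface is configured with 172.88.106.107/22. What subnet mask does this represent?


/22 means 22 network bits, 10 host bits
Binary: 11111111111111111111110000000000
Mask: 255.255.252.0


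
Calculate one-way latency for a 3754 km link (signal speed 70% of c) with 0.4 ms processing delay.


Speed = 0.7 * 3e5 km/s = 210000 km/s
Propagation delay = 3754 / 210000 = 0.0179 s = 17.8762 ms
Processing delay = 0.4 ms
Total one-way latency = 18.2762 ms


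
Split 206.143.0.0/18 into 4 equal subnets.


New prefix = 18 + 2 = 20
Each subnet has 4096 addresses
  206.143.0.0/20
  206.143.16.0/20
  206.143.32.0/20
  206.143.48.0/20
Subnets: 206.143.0.0/20, 206.143.16.0/20, 206.143.32.0/20, 206.143.48.0/20


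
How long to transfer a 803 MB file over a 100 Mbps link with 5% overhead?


Effective throughput = 100 * (1 - 5/100) = 95 Mbps
File size in Mb = 803 * 8 = 6424 Mb
Time = 6424 / 95
Time = 67.6211 seconds


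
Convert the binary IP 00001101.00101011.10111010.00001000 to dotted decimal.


00001101 = 13
00101011 = 43
10111010 = 186
00001000 = 8
IP: 13.43.186.8


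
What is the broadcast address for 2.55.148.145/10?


Network: 2.0.0.0/10
Host bits = 22
Set all host bits to 1:
Broadcast: 2.63.255.255


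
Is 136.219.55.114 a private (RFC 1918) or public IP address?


RFC 1918 private ranges:
  10.0.0.0/8 (10.0.0.0 - 10.255.255.255)
  172.16.0.0/12 (172.16.0.0 - 172.31.255.255)
  192.168.0.0/16 (192.168.0.0 - 192.168.255.255)
Public (not in any RFC 1918 range)


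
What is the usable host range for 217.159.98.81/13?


Network: 217.152.0.0
Broadcast: 217.159.255.255
First usable = network + 1
Last usable = broadcast - 1
Range: 217.152.0.1 to 217.159.255.254


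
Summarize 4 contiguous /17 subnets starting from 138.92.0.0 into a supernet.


Original prefix: /17
Number of subnets: 4 = 2^2
New prefix = 17 - 2 = 15
Supernet: 138.92.0.0/15


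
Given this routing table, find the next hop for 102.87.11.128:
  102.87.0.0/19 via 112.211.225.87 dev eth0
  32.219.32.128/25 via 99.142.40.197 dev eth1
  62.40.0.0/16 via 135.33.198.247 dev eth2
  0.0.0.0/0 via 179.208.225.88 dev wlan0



Longest prefix match for 102.87.11.128:
  /19 102.87.0.0: MATCH
  /25 32.219.32.128: no
  /16 62.40.0.0: no
  /0 0.0.0.0: MATCH
Selected: next-hop 112.211.225.87 via eth0 (matched /19)


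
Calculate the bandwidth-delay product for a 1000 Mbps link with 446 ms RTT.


BDP = bandwidth * RTT
= 1000 Mbps * 446 ms
= 1000 * 1e6 * 446 / 1000 bits
= 446000000 bits
= 55750000 bytes
= 54443.3594 KB
BDP = 446000000 bits (55750000 bytes)


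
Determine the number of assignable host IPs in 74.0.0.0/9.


Host bits = 32 - 9 = 23
Total addresses = 2^23 = 8388608
Usable = total - 2 (network and broadcast)
Usable hosts: 8388606


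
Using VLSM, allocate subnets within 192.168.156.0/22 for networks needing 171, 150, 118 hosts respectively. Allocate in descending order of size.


171 hosts -> /24 (254 usable): 192.168.156.0/24
150 hosts -> /24 (254 usable): 192.168.157.0/24
118 hosts -> /25 (126 usable): 192.168.158.0/25
Allocation: 192.168.156.0/24 (171 hosts, 254 usable); 192.168.157.0/24 (150 hosts, 254 usable); 192.168.158.0/25 (118 hosts, 126 usable)


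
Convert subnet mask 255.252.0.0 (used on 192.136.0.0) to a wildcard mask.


Subnet mask: 255.252.0.0
Wildcard = 255.255.255.255 - subnet mask
255 - 255 = 0
255 - 252 = 3
255 - 0 = 255
255 - 0 = 255
Wildcard: 0.3.255.255


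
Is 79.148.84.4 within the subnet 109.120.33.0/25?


Subnet network: 109.120.33.0
Test IP AND mask: 79.148.84.0
No, 79.148.84.4 is not in 109.120.33.0/25


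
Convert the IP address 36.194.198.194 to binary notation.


36 = 00100100
194 = 11000010
198 = 11000110
194 = 11000010
Binary: 00100100.11000010.11000110.11000010


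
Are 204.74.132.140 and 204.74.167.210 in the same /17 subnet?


Mask: 255.255.128.0
204.74.132.140 AND mask = 204.74.128.0
204.74.167.210 AND mask = 204.74.128.0
Yes, same subnet (204.74.128.0)


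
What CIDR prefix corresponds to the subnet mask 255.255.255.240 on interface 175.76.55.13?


Binary: 11111111.11111111.11111111.11110000
Count leading 1s
Prefix: /28


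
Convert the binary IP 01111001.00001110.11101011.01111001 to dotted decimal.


01111001 = 121
00001110 = 14
11101011 = 235
01111001 = 121
IP: 121.14.235.121


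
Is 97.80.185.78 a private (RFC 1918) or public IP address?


RFC 1918 private ranges:
  10.0.0.0/8 (10.0.0.0 - 10.255.255.255)
  172.16.0.0/12 (172.16.0.0 - 172.31.255.255)
  192.168.0.0/16 (192.168.0.0 - 192.168.255.255)
Public (not in any RFC 1918 range)


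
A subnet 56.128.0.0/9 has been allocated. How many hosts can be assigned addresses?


Host bits = 32 - 9 = 23
Total addresses = 2^23 = 8388608
Usable = total - 2 (network and broadcast)
Usable hosts: 8388606


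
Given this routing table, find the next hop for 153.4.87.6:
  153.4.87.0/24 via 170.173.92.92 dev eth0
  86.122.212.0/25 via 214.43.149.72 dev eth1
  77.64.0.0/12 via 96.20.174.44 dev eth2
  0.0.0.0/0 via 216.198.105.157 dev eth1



Longest prefix match for 153.4.87.6:
  /24 153.4.87.0: MATCH
  /25 86.122.212.0: no
  /12 77.64.0.0: no
  /0 0.0.0.0: MATCH
Selected: next-hop 170.173.92.92 via eth0 (matched /24)


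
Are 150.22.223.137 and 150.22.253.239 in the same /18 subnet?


Mask: 255.255.192.0
150.22.223.137 AND mask = 150.22.192.0
150.22.253.239 AND mask = 150.22.192.0
Yes, same subnet (150.22.192.0)


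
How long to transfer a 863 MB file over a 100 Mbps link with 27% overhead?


Effective throughput = 100 * (1 - 27/100) = 73 Mbps
File size in Mb = 863 * 8 = 6904 Mb
Time = 6904 / 73
Time = 94.5753 seconds


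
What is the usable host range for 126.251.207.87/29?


Network: 126.251.207.80
Broadcast: 126.251.207.87
First usable = network + 1
Last usable = broadcast - 1
Range: 126.251.207.81 to 126.251.207.86


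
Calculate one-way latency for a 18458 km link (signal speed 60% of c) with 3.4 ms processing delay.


Speed = 0.6 * 3e5 km/s = 180000 km/s
Propagation delay = 18458 / 180000 = 0.1025 s = 102.5444 ms
Processing delay = 3.4 ms
Total one-way latency = 105.9444 ms


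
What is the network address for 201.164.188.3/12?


IP:   11001001.10100100.10111100.00000011
Mask: 11111111.11110000.00000000.00000000
AND operation:
Net:  11001001.10100000.00000000.00000000
Network: 201.160.0.0/12


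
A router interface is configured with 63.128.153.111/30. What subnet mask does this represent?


/30 means 30 network bits, 2 host bits
Binary: 11111111111111111111111111111100
Mask: 255.255.255.252


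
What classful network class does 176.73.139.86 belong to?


First octet: 176
Binary: 10110000
10xxxxxx -> Class B (128-191)
Class B, default mask 255.255.0.0 (/16)


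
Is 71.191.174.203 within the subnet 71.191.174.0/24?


Subnet network: 71.191.174.0
Test IP AND mask: 71.191.174.0
Yes, 71.191.174.203 is in 71.191.174.0/24


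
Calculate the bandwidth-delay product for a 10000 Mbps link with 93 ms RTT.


BDP = bandwidth * RTT
= 10000 Mbps * 93 ms
= 10000 * 1e6 * 93 / 1000 bits
= 930000000 bits
= 116250000 bytes
= 113525.3906 KB
BDP = 930000000 bits (116250000 bytes)


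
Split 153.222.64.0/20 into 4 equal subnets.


New prefix = 20 + 2 = 22
Each subnet has 1024 addresses
  153.222.64.0/22
  153.222.68.0/22
  153.222.72.0/22
  153.222.76.0/22
Subnets: 153.222.64.0/22, 153.222.68.0/22, 153.222.72.0/22, 153.222.76.0/22


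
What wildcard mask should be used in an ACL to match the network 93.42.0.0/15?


Subnet mask: 255.254.0.0
Wildcard = 255.255.255.255 - subnet mask
255 - 255 = 0
255 - 254 = 1
255 - 0 = 255
255 - 0 = 255
Wildcard: 0.1.255.255


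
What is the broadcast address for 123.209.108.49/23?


Network: 123.209.108.0/23
Host bits = 9
Set all host bits to 1:
Broadcast: 123.209.109.255


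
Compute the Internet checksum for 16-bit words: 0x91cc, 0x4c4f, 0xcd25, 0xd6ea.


Sum all words (with carry folding):
+ 0x91cc = 0x91cc
+ 0x4c4f = 0xde1b
+ 0xcd25 = 0xab41
+ 0xd6ea = 0x822c
One's complement: ~0x822c
Checksum = 0x7dd3


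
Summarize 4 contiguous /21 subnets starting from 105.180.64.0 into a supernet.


Original prefix: /21
Number of subnets: 4 = 2^2
New prefix = 21 - 2 = 19
Supernet: 105.180.64.0/19


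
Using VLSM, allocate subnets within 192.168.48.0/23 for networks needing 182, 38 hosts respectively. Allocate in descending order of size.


182 hosts -> /24 (254 usable): 192.168.48.0/24
38 hosts -> /26 (62 usable): 192.168.49.0/26
Allocation: 192.168.48.0/24 (182 hosts, 254 usable); 192.168.49.0/26 (38 hosts, 62 usable)


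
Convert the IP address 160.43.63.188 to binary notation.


160 = 10100000
43 = 00101011
63 = 00111111
188 = 10111100
Binary: 10100000.00101011.00111111.10111100


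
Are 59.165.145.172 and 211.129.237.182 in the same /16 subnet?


Mask: 255.255.0.0
59.165.145.172 AND mask = 59.165.0.0
211.129.237.182 AND mask = 211.129.0.0
No, different subnets (59.165.0.0 vs 211.129.0.0)


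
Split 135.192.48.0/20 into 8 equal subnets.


New prefix = 20 + 3 = 23
Each subnet has 512 addresses
  135.192.48.0/23
  135.192.50.0/23
  135.192.52.0/23
  135.192.54.0/23
  135.192.56.0/23
  135.192.58.0/23
  135.192.60.0/23
  135.192.62.0/23
Subnets: 135.192.48.0/23, 135.192.50.0/23, 135.192.52.0/23, 135.192.54.0/23, 135.192.56.0/23, 135.192.58.0/23, 135.192.60.0/23, 135.192.62.0/23


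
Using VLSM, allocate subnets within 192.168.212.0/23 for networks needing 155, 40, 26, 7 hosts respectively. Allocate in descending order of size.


155 hosts -> /24 (254 usable): 192.168.212.0/24
40 hosts -> /26 (62 usable): 192.168.213.0/26
26 hosts -> /27 (30 usable): 192.168.213.64/27
7 hosts -> /28 (14 usable): 192.168.213.96/28
Allocation: 192.168.212.0/24 (155 hosts, 254 usable); 192.168.213.0/26 (40 hosts, 62 usable); 192.168.213.64/27 (26 hosts, 30 usable); 192.168.213.96/28 (7 hosts, 14 usable)


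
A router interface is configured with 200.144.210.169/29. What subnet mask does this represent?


/29 means 29 network bits, 3 host bits
Binary: 11111111111111111111111111111000
Mask: 255.255.255.248


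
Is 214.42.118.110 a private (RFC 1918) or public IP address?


RFC 1918 private ranges:
  10.0.0.0/8 (10.0.0.0 - 10.255.255.255)
  172.16.0.0/12 (172.16.0.0 - 172.31.255.255)
  192.168.0.0/16 (192.168.0.0 - 192.168.255.255)
Public (not in any RFC 1918 range)


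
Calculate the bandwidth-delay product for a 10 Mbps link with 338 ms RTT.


BDP = bandwidth * RTT
= 10 Mbps * 338 ms
= 10 * 1e6 * 338 / 1000 bits
= 3380000 bits
= 422500 bytes
= 412.5977 KB
BDP = 3380000 bits (422500 bytes)


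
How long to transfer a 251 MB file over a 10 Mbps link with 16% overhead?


Effective throughput = 10 * (1 - 16/100) = 8.4 Mbps
File size in Mb = 251 * 8 = 2008 Mb
Time = 2008 / 8.4
Time = 239.0476 seconds


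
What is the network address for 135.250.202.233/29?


IP:   10000111.11111010.11001010.11101001
Mask: 11111111.11111111.11111111.11111000
AND operation:
Net:  10000111.11111010.11001010.11101000
Network: 135.250.202.232/29


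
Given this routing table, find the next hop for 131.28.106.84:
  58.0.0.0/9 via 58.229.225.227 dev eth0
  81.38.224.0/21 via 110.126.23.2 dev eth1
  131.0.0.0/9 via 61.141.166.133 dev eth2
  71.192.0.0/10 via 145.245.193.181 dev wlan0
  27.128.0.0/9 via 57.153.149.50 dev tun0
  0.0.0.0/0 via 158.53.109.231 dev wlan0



Longest prefix match for 131.28.106.84:
  /9 58.0.0.0: no
  /21 81.38.224.0: no
  /9 131.0.0.0: MATCH
  /10 71.192.0.0: no
  /9 27.128.0.0: no
  /0 0.0.0.0: MATCH
Selected: next-hop 61.141.166.133 via eth2 (matched /9)


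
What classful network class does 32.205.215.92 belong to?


First octet: 32
Binary: 00100000
0xxxxxxx -> Class A (1-126)
Class A, default mask 255.0.0.0 (/8)


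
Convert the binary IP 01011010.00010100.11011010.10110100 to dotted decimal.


01011010 = 90
00010100 = 20
11011010 = 218
10110100 = 180
IP: 90.20.218.180


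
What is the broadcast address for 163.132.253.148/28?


Network: 163.132.253.144/28
Host bits = 4
Set all host bits to 1:
Broadcast: 163.132.253.159


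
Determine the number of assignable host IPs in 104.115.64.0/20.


Host bits = 32 - 20 = 12
Total addresses = 2^12 = 4096
Usable = total - 2 (network and broadcast)
Usable hosts: 4094


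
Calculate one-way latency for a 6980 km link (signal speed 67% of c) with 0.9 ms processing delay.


Speed = 0.67 * 3e5 km/s = 201000 km/s
Propagation delay = 6980 / 201000 = 0.0347 s = 34.7264 ms
Processing delay = 0.9 ms
Total one-way latency = 35.6264 ms


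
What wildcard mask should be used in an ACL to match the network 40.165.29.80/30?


Subnet mask: 255.255.255.252
Wildcard = 255.255.255.255 - subnet mask
255 - 255 = 0
255 - 255 = 0
255 - 255 = 0
255 - 252 = 3
Wildcard: 0.0.0.3


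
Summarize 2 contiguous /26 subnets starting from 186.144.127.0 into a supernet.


Original prefix: /26
Number of subnets: 2 = 2^1
New prefix = 26 - 1 = 25
Supernet: 186.144.127.0/25


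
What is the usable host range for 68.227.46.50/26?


Network: 68.227.46.0
Broadcast: 68.227.46.63
First usable = network + 1
Last usable = broadcast - 1
Range: 68.227.46.1 to 68.227.46.62


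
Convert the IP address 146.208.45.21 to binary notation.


146 = 10010010
208 = 11010000
45 = 00101101
21 = 00010101
Binary: 10010010.11010000.00101101.00010101


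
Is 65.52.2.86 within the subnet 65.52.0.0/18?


Subnet network: 65.52.0.0
Test IP AND mask: 65.52.0.0
Yes, 65.52.2.86 is in 65.52.0.0/18


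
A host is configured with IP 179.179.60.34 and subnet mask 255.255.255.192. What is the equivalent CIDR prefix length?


Binary: 11111111.11111111.11111111.11000000
Count leading 1s
Prefix: /26


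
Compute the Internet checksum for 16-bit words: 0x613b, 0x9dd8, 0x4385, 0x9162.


Sum all words (with carry folding):
+ 0x613b = 0x613b
+ 0x9dd8 = 0xff13
+ 0x4385 = 0x4299
+ 0x9162 = 0xd3fb
One's complement: ~0xd3fb
Checksum = 0x2c04


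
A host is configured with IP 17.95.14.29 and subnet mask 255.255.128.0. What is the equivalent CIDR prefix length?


Binary: 11111111.11111111.10000000.00000000
Count leading 1s
Prefix: /17


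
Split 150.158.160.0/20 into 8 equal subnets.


New prefix = 20 + 3 = 23
Each subnet has 512 addresses
  150.158.160.0/23
  150.158.162.0/23
  150.158.164.0/23
  150.158.166.0/23
  150.158.168.0/23
  150.158.170.0/23
  150.158.172.0/23
  150.158.174.0/23
Subnets: 150.158.160.0/23, 150.158.162.0/23, 150.158.164.0/23, 150.158.166.0/23, 150.158.168.0/23, 150.158.170.0/23, 150.158.172.0/23, 150.158.174.0/23


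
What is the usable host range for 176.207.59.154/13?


Network: 176.200.0.0
Broadcast: 176.207.255.255
First usable = network + 1
Last usable = broadcast - 1
Range: 176.200.0.1 to 176.207.255.254


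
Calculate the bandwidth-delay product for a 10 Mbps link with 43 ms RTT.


BDP = bandwidth * RTT
= 10 Mbps * 43 ms
= 10 * 1e6 * 43 / 1000 bits
= 430000 bits
= 53750 bytes
= 52.4902 KB
BDP = 430000 bits (53750 bytes)


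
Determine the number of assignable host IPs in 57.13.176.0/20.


Host bits = 32 - 20 = 12
Total addresses = 2^12 = 4096
Usable = total - 2 (network and broadcast)
Usable hosts: 4094


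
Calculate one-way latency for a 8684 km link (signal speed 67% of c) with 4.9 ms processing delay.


Speed = 0.67 * 3e5 km/s = 201000 km/s
Propagation delay = 8684 / 201000 = 0.0432 s = 43.204 ms
Processing delay = 4.9 ms
Total one-way latency = 48.104 ms


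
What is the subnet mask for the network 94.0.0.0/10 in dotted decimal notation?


/10 means 10 network bits, 22 host bits
Binary: 11111111110000000000000000000000
Mask: 255.192.0.0


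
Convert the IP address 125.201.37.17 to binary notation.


125 = 01111101
201 = 11001001
37 = 00100101
17 = 00010001
Binary: 01111101.11001001.00100101.00010001


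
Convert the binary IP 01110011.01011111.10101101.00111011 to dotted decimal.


01110011 = 115
01011111 = 95
10101101 = 173
00111011 = 59
IP: 115.95.173.59


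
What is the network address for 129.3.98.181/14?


IP:   10000001.00000011.01100010.10110101
Mask: 11111111.11111100.00000000.00000000
AND operation:
Net:  10000001.00000000.00000000.00000000
Network: 129.0.0.0/14


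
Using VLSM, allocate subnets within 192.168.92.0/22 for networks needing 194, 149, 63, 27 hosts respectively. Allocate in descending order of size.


194 hosts -> /24 (254 usable): 192.168.92.0/24
149 hosts -> /24 (254 usable): 192.168.93.0/24
63 hosts -> /25 (126 usable): 192.168.94.0/25
27 hosts -> /27 (30 usable): 192.168.94.128/27
Allocation: 192.168.92.0/24 (194 hosts, 254 usable); 192.168.93.0/24 (149 hosts, 254 usable); 192.168.94.0/25 (63 hosts, 126 usable); 192.168.94.128/27 (27 hosts, 30 usable)


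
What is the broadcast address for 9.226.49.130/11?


Network: 9.224.0.0/11
Host bits = 21
Set all host bits to 1:
Broadcast: 9.255.255.255


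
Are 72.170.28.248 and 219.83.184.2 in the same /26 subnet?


Mask: 255.255.255.192
72.170.28.248 AND mask = 72.170.28.192
219.83.184.2 AND mask = 219.83.184.0
No, different subnets (72.170.28.192 vs 219.83.184.0)


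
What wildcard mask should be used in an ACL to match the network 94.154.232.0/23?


Subnet mask: 255.255.254.0
Wildcard = 255.255.255.255 - subnet mask
255 - 255 = 0
255 - 255 = 0
255 - 254 = 1
255 - 0 = 255
Wildcard: 0.0.1.255


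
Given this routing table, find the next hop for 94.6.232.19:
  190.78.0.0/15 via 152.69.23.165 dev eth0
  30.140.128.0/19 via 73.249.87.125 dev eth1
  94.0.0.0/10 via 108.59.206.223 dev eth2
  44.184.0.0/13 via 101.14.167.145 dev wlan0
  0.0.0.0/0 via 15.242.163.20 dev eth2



Longest prefix match for 94.6.232.19:
  /15 190.78.0.0: no
  /19 30.140.128.0: no
  /10 94.0.0.0: MATCH
  /13 44.184.0.0: no
  /0 0.0.0.0: MATCH
Selected: next-hop 108.59.206.223 via eth2 (matched /10)


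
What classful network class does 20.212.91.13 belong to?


First octet: 20
Binary: 00010100
0xxxxxxx -> Class A (1-126)
Class A, default mask 255.0.0.0 (/8)


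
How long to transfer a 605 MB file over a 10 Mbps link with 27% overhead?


Effective throughput = 10 * (1 - 27/100) = 7.3 Mbps
File size in Mb = 605 * 8 = 4840 Mb
Time = 4840 / 7.3
Time = 663.0137 seconds


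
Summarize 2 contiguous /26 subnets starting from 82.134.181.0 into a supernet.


Original prefix: /26
Number of subnets: 2 = 2^1
New prefix = 26 - 1 = 25
Supernet: 82.134.181.0/25


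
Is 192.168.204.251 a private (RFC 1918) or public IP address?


RFC 1918 private ranges:
  10.0.0.0/8 (10.0.0.0 - 10.255.255.255)
  172.16.0.0/12 (172.16.0.0 - 172.31.255.255)
  192.168.0.0/16 (192.168.0.0 - 192.168.255.255)
Private (in 192.168.0.0/16)


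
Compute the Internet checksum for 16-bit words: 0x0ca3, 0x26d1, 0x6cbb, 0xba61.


Sum all words (with carry folding):
+ 0x0ca3 = 0x0ca3
+ 0x26d1 = 0x3374
+ 0x6cbb = 0xa02f
+ 0xba61 = 0x5a91
One's complement: ~0x5a91
Checksum = 0xa56e


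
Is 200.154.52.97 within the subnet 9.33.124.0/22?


Subnet network: 9.33.124.0
Test IP AND mask: 200.154.52.0
No, 200.154.52.97 is not in 9.33.124.0/22


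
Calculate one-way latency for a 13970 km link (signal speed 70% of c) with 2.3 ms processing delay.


Speed = 0.7 * 3e5 km/s = 210000 km/s
Propagation delay = 13970 / 210000 = 0.0665 s = 66.5238 ms
Processing delay = 2.3 ms
Total one-way latency = 68.8238 ms


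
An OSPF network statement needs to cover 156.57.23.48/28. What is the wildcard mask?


Subnet mask: 255.255.255.240
Wildcard = 255.255.255.255 - subnet mask
255 - 255 = 0
255 - 255 = 0
255 - 255 = 0
255 - 240 = 15
Wildcard: 0.0.0.15


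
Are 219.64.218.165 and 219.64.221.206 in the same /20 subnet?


Mask: 255.255.240.0
219.64.218.165 AND mask = 219.64.208.0
219.64.221.206 AND mask = 219.64.208.0
Yes, same subnet (219.64.208.0)


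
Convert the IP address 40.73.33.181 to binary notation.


40 = 00101000
73 = 01001001
33 = 00100001
181 = 10110101
Binary: 00101000.01001001.00100001.10110101
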